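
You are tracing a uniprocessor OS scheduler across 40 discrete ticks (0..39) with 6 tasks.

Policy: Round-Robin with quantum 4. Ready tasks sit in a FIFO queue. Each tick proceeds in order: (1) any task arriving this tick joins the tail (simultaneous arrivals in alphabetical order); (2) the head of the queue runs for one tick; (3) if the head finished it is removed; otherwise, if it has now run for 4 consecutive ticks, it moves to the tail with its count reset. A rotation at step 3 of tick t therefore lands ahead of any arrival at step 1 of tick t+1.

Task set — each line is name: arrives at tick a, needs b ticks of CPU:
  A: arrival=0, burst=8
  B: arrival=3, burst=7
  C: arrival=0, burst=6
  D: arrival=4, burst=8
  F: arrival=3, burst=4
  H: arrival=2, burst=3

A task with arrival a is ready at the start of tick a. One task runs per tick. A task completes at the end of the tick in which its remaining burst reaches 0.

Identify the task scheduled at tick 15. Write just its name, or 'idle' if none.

running at tick 15 = F

t=0: queue=[A,C] q_used=0 → run A
t=1: queue=[A,C] q_used=1 → run A
t=2: queue=[A,C,H] q_used=2 → run A
t=3: queue=[A,C,H,B,F] q_used=3 → run A
t=4: queue=[C,H,B,F,A,D] q_used=0 → run C
t=5: queue=[C,H,B,F,A,D] q_used=1 → run C
t=6: queue=[C,H,B,F,A,D] q_used=2 → run C
t=7: queue=[C,H,B,F,A,D] q_used=3 → run C
t=8: queue=[H,B,F,A,D,C] q_used=0 → run H
t=9: queue=[H,B,F,A,D,C] q_used=1 → run H
t=10: queue=[H,B,F,A,D,C] q_used=2 → run H
t=11: queue=[B,F,A,D,C] q_used=0 → run B
t=12: queue=[B,F,A,D,C] q_used=1 → run B
t=13: queue=[B,F,A,D,C] q_used=2 → run B
t=14: queue=[B,F,A,D,C] q_used=3 → run B
t=15: queue=[F,A,D,C,B] q_used=0 → run F
t=16: queue=[F,A,D,C,B] q_used=1 → run F
t=17: queue=[F,A,D,C,B] q_used=2 → run F
t=18: queue=[F,A,D,C,B] q_used=3 → run F
t=19: queue=[A,D,C,B] q_used=0 → run A
t=20: queue=[A,D,C,B] q_used=1 → run A
t=21: queue=[A,D,C,B] q_used=2 → run A
t=22: queue=[A,D,C,B] q_used=3 → run A
t=23: queue=[D,C,B] q_used=0 → run D
t=24: queue=[D,C,B] q_used=1 → run D
t=25: queue=[D,C,B] q_used=2 → run D
t=26: queue=[D,C,B] q_used=3 → run D
t=27: queue=[C,B,D] q_used=0 → run C
t=28: queue=[C,B,D] q_used=1 → run C
t=29: queue=[B,D] q_used=0 → run B
t=30: queue=[B,D] q_used=1 → run B
t=31: queue=[B,D] q_used=2 → run B
t=32: queue=[D] q_used=0 → run D
t=33: queue=[D] q_used=1 → run D
t=34: queue=[D] q_used=2 → run D
t=35: queue=[D] q_used=3 → run D
t=36: (idle)
t=37: (idle)
t=38: (idle)
t=39: (idle)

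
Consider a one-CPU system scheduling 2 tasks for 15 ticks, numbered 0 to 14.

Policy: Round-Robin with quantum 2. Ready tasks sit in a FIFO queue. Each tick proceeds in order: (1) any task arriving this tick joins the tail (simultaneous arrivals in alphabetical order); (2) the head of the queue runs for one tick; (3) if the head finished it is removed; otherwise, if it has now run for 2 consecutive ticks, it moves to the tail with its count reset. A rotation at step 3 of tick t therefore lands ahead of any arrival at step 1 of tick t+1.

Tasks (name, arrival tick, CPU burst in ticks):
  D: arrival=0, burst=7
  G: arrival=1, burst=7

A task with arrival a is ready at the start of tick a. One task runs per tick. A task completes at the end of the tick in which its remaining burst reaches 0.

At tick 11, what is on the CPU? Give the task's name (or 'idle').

running at tick 11 = G

t=0: queue=[D] q_used=0 → run D
t=1: queue=[D,G] q_used=1 → run D
t=2: queue=[G,D] q_used=0 → run G
t=3: queue=[G,D] q_used=1 → run G
t=4: queue=[D,G] q_used=0 → run D
t=5: queue=[D,G] q_used=1 → run D
t=6: queue=[G,D] q_used=0 → run G
t=7: queue=[G,D] q_used=1 → run G
t=8: queue=[D,G] q_used=0 → run D
t=9: queue=[D,G] q_used=1 → run D
t=10: queue=[G,D] q_used=0 → run G
t=11: queue=[G,D] q_used=1 → run G
t=12: queue=[D,G] q_used=0 → run D
t=13: queue=[G] q_used=0 → run G
t=14: (idle)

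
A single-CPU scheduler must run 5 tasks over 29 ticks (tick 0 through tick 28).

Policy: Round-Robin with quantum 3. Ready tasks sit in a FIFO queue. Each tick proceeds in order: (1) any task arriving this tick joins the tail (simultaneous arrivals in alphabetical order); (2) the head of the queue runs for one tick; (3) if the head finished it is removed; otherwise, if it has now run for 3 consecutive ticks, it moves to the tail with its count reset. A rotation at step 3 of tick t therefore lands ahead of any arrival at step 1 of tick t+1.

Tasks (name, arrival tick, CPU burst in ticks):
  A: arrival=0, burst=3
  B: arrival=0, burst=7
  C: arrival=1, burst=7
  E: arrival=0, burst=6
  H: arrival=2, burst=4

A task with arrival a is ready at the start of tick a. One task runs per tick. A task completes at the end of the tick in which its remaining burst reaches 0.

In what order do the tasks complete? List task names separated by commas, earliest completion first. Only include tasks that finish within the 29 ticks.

completion order = A, E, H, B, C

t=0: queue=[A,B,E] q_used=0 → run A
t=1: queue=[A,B,E,C] q_used=1 → run A
t=2: queue=[A,B,E,C,H] q_used=2 → run A
t=3: queue=[B,E,C,H] q_used=0 → run B
t=4: queue=[B,E,C,H] q_used=1 → run B
t=5: queue=[B,E,C,H] q_used=2 → run B
t=6: queue=[E,C,H,B] q_used=0 → run E
t=7: queue=[E,C,H,B] q_used=1 → run E
t=8: queue=[E,C,H,B] q_used=2 → run E
t=9: queue=[C,H,B,E] q_used=0 → run C
t=10: queue=[C,H,B,E] q_used=1 → run C
t=11: queue=[C,H,B,E] q_used=2 → run C
t=12: queue=[H,B,E,C] q_used=0 → run H
t=13: queue=[H,B,E,C] q_used=1 → run H
t=14: queue=[H,B,E,C] q_used=2 → run H
t=15: queue=[B,E,C,H] q_used=0 → run B
t=16: queue=[B,E,C,H] q_used=1 → run B
t=17: queue=[B,E,C,H] q_used=2 → run B
t=18: queue=[E,C,H,B] q_used=0 → run E
t=19: queue=[E,C,H,B] q_used=1 → run E
t=20: queue=[E,C,H,B] q_used=2 → run E
t=21: queue=[C,H,B] q_used=0 → run C
t=22: queue=[C,H,B] q_used=1 → run C
t=23: queue=[C,H,B] q_used=2 → run C
t=24: queue=[H,B,C] q_used=0 → run H
t=25: queue=[B,C] q_used=0 → run B
t=26: queue=[C] q_used=0 → run C
t=27: (idle)
t=28: (idle)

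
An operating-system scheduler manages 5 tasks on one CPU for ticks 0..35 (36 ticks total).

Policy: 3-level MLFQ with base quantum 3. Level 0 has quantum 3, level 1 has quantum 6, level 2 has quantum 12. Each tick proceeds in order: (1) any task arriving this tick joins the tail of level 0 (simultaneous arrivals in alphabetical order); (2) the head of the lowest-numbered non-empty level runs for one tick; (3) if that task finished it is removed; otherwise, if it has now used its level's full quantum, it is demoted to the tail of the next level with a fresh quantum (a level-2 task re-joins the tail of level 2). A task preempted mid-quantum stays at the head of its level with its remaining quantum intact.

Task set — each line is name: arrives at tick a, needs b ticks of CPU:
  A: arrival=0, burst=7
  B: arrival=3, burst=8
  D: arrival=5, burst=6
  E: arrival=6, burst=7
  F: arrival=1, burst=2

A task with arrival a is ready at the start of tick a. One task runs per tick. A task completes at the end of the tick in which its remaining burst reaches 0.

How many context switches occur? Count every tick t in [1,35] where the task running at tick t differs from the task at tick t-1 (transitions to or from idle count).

t=0: L0/L1/L2 = A/-/- → run A
t=1: L0/L1/L2 = AF/-/- → run A
t=2: L0/L1/L2 = AF/-/- → run A
t=3: L0/L1/L2 = FB/A/- → run F
t=4: L0/L1/L2 = FB/A/- → run F
t=5: L0/L1/L2 = BD/A/- → run B
t=6: L0/L1/L2 = BDE/A/- → run B
t=7: L0/L1/L2 = BDE/A/- → run B
t=8: L0/L1/L2 = DE/AB/- → run D
t=9: L0/L1/L2 = DE/AB/- → run D
t=10: L0/L1/L2 = DE/AB/- → run D
t=11: L0/L1/L2 = E/ABD/- → run E
t=12: L0/L1/L2 = E/ABD/- → run E
t=13: L0/L1/L2 = E/ABD/- → run E
t=14: L0/L1/L2 = -/ABDE/- → run A
t=15: L0/L1/L2 = -/ABDE/- → run A
t=16: L0/L1/L2 = -/ABDE/- → run A
t=17: L0/L1/L2 = -/ABDE/- → run A
t=18: L0/L1/L2 = -/BDE/- → run B
t=19: L0/L1/L2 = -/BDE/- → run B
t=20: L0/L1/L2 = -/BDE/- → run B
t=21: L0/L1/L2 = -/BDE/- → run B
t=22: L0/L1/L2 = -/BDE/- → run B
t=23: L0/L1/L2 = -/DE/- → run D
t=24: L0/L1/L2 = -/DE/- → run D
t=25: L0/L1/L2 = -/DE/- → run D
t=26: L0/L1/L2 = -/E/- → run E
t=27: L0/L1/L2 = -/E/- → run E
t=28: L0/L1/L2 = -/E/- → run E
t=29: L0/L1/L2 = -/E/- → run E
t=30: (idle)
t=31: (idle)
t=32: (idle)
t=33: (idle)
t=34: (idle)
t=35: (idle)

context switches = 9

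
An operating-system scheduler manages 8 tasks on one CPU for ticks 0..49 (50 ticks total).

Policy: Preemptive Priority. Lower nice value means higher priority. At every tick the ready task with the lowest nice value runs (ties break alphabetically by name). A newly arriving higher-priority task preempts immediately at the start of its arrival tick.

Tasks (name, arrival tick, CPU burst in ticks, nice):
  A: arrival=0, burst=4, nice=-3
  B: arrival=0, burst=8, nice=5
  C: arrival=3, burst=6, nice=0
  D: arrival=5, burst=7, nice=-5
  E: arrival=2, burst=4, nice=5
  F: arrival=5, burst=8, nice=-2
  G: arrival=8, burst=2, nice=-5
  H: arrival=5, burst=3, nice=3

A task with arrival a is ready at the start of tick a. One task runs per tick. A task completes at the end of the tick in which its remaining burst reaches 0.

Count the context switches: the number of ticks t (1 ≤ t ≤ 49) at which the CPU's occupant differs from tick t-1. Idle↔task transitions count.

context switches = 9

t=0: ready={A,B} → run A
t=1: ready={A,B} → run A
t=2: ready={A,B,E} → run A
t=3: ready={A,B,C,E} → run A
t=4: ready={B,C,E} → run C
t=5: ready={B,C,D,E,F,H} → run D
t=6: ready={B,C,D,E,F,H} → run D
t=7: ready={B,C,D,E,F,H} → run D
t=8: ready={B,C,D,E,F,G,H} → run D
t=9: ready={B,C,D,E,F,G,H} → run D
t=10: ready={B,C,D,E,F,G,H} → run D
t=11: ready={B,C,D,E,F,G,H} → run D
t=12: ready={B,C,E,F,G,H} → run G
t=13: ready={B,C,E,F,G,H} → run G
t=14: ready={B,C,E,F,H} → run F
t=15: ready={B,C,E,F,H} → run F
t=16: ready={B,C,E,F,H} → run F
t=17: ready={B,C,E,F,H} → run F
t=18: ready={B,C,E,F,H} → run F
t=19: ready={B,C,E,F,H} → run F
t=20: ready={B,C,E,F,H} → run F
t=21: ready={B,C,E,F,H} → run F
t=22: ready={B,C,E,H} → run C
t=23: ready={B,C,E,H} → run C
t=24: ready={B,C,E,H} → run C
t=25: ready={B,C,E,H} → run C
t=26: ready={B,C,E,H} → run C
t=27: ready={B,E,H} → run H
t=28: ready={B,E,H} → run H
t=29: ready={B,E,H} → run H
t=30: ready={B,E} → run B
t=31: ready={B,E} → run B
t=32: ready={B,E} → run B
t=33: ready={B,E} → run B
t=34: ready={B,E} → run B
t=35: ready={B,E} → run B
t=36: ready={B,E} → run B
t=37: ready={B,E} → run B
t=38: ready={E} → run E
t=39: ready={E} → run E
t=40: ready={E} → run E
t=41: ready={E} → run E
t=42: (idle)
t=43: (idle)
t=44: (idle)
t=45: (idle)
t=46: (idle)
t=47: (idle)
t=48: (idle)
t=49: (idle)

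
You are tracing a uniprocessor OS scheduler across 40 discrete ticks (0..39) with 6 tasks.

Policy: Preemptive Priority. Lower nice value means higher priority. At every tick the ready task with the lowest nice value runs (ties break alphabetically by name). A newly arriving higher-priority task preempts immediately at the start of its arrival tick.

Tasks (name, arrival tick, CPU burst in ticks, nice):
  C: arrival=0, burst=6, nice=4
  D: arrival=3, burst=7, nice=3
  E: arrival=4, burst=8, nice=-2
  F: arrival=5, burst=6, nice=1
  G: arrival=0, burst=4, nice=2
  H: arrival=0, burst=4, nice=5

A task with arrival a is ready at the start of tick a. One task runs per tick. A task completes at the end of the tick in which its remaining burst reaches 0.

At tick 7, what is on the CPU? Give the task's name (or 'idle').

running at tick 7 = E

t=0: ready={C,G,H} → run G
t=1: ready={C,G,H} → run G
t=2: ready={C,G,H} → run G
t=3: ready={C,D,G,H} → run G
t=4: ready={C,D,E,H} → run E
t=5: ready={C,D,E,F,H} → run E
t=6: ready={C,D,E,F,H} → run E
t=7: ready={C,D,E,F,H} → run E
t=8: ready={C,D,E,F,H} → run E
t=9: ready={C,D,E,F,H} → run E
t=10: ready={C,D,E,F,H} → run E
t=11: ready={C,D,E,F,H} → run E
t=12: ready={C,D,F,H} → run F
t=13: ready={C,D,F,H} → run F
t=14: ready={C,D,F,H} → run F
t=15: ready={C,D,F,H} → run F
t=16: ready={C,D,F,H} → run F
t=17: ready={C,D,F,H} → run F
t=18: ready={C,D,H} → run D
t=19: ready={C,D,H} → run D
t=20: ready={C,D,H} → run D
t=21: ready={C,D,H} → run D
t=22: ready={C,D,H} → run D
t=23: ready={C,D,H} → run D
t=24: ready={C,D,H} → run D
t=25: ready={C,H} → run C
t=26: ready={C,H} → run C
t=27: ready={C,H} → run C
t=28: ready={C,H} → run C
t=29: ready={C,H} → run C
t=30: ready={C,H} → run C
t=31: ready={H} → run H
t=32: ready={H} → run H
t=33: ready={H} → run H
t=34: ready={H} → run H
t=35: (idle)
t=36: (idle)
t=37: (idle)
t=38: (idle)
t=39: (idle)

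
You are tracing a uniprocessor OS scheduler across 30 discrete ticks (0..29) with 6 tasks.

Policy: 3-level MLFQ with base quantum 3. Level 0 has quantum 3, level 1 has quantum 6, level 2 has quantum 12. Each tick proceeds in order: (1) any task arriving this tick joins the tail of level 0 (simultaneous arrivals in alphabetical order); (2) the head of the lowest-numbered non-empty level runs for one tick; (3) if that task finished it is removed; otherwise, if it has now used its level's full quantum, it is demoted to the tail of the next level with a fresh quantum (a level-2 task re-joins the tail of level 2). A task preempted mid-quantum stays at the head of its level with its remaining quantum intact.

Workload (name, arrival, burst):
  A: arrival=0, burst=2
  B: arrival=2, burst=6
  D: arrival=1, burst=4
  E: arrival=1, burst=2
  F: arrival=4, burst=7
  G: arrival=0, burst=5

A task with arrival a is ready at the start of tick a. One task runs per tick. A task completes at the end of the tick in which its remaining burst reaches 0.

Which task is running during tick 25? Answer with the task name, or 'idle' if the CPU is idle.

t=0: L0/L1/L2 = AG/-/- → run A
t=1: L0/L1/L2 = AGDE/-/- → run A
t=2: L0/L1/L2 = GDEB/-/- → run G
t=3: L0/L1/L2 = GDEB/-/- → run G
t=4: L0/L1/L2 = GDEBF/-/- → run G
t=5: L0/L1/L2 = DEBF/G/- → run D
t=6: L0/L1/L2 = DEBF/G/- → run D
t=7: L0/L1/L2 = DEBF/G/- → run D
t=8: L0/L1/L2 = EBF/GD/- → run E
t=9: L0/L1/L2 = EBF/GD/- → run E
t=10: L0/L1/L2 = BF/GD/- → run B
t=11: L0/L1/L2 = BF/GD/- → run B
t=12: L0/L1/L2 = BF/GD/- → run B
t=13: L0/L1/L2 = F/GDB/- → run F
t=14: L0/L1/L2 = F/GDB/- → run F
t=15: L0/L1/L2 = F/GDB/- → run F
t=16: L0/L1/L2 = -/GDBF/- → run G
t=17: L0/L1/L2 = -/GDBF/- → run G
t=18: L0/L1/L2 = -/DBF/- → run D
t=19: L0/L1/L2 = -/BF/- → run B
t=20: L0/L1/L2 = -/BF/- → run B
t=21: L0/L1/L2 = -/BF/- → run B
t=22: L0/L1/L2 = -/F/- → run F
t=23: L0/L1/L2 = -/F/- → run F
t=24: L0/L1/L2 = -/F/- → run F
t=25: L0/L1/L2 = -/F/- → run F
t=26: (idle)
t=27: (idle)
t=28: (idle)
t=29: (idle)

running at tick 25 = F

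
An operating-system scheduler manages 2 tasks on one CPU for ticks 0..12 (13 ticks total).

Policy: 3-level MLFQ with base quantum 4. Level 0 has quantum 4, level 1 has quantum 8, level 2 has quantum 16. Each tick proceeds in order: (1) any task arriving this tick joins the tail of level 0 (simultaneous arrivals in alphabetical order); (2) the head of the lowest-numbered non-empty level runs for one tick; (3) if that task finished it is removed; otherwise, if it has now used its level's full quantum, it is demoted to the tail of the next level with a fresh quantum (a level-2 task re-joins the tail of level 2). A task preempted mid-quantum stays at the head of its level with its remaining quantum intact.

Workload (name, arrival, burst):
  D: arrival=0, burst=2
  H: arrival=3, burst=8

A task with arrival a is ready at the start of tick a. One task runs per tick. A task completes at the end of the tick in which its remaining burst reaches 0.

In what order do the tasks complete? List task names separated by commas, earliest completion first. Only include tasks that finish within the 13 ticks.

completion order = D, H

t=0: L0/L1/L2 = D/-/- → run D
t=1: L0/L1/L2 = D/-/- → run D
t=2: (idle)
t=3: L0/L1/L2 = H/-/- → run H
t=4: L0/L1/L2 = H/-/- → run H
t=5: L0/L1/L2 = H/-/- → run H
t=6: L0/L1/L2 = H/-/- → run H
t=7: L0/L1/L2 = -/H/- → run H
t=8: L0/L1/L2 = -/H/- → run H
t=9: L0/L1/L2 = -/H/- → run H
t=10: L0/L1/L2 = -/H/- → run H
t=11: (idle)
t=12: (idle)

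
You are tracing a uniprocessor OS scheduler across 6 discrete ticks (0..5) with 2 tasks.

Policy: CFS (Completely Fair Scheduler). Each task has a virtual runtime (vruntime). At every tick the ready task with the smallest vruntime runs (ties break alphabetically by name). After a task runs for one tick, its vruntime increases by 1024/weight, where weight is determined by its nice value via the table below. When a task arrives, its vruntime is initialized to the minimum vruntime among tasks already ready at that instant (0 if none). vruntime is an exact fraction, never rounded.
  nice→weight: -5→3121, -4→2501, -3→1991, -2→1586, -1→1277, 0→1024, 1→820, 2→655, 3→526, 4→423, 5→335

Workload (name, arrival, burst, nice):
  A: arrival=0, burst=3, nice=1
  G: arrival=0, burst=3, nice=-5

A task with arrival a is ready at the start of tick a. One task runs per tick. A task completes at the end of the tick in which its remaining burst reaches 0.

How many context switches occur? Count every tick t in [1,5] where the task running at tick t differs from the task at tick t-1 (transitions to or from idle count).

t=0: vr[A=0 G=0] → run A
t=1: vr[A=256/205 G=0] → run G
t=2: vr[A=256/205 G=1024/3121] → run G
t=3: vr[A=256/205 G=2048/3121] → run G
t=4: vr[A=256/205] → run A
t=5: vr[A=512/205] → run A

context switches = 2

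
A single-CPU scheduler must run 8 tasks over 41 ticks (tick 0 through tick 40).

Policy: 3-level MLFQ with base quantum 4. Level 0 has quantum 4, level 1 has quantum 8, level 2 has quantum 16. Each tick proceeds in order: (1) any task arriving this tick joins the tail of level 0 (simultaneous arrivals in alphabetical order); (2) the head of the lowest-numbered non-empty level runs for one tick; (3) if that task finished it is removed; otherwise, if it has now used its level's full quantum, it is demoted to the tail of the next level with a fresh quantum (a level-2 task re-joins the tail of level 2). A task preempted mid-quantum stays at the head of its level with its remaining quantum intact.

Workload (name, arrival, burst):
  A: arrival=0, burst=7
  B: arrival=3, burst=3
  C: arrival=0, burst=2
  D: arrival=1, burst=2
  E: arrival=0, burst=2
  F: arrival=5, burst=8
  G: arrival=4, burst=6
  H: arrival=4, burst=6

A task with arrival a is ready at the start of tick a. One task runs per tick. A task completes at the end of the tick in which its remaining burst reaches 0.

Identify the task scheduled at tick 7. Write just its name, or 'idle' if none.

t=0: L0/L1/L2 = ACE/-/- → run A
t=1: L0/L1/L2 = ACED/-/- → run A
t=2: L0/L1/L2 = ACED/-/- → run A
t=3: L0/L1/L2 = ACEDB/-/- → run A
t=4: L0/L1/L2 = CEDBGH/A/- → run C
t=5: L0/L1/L2 = CEDBGHF/A/- → run C
t=6: L0/L1/L2 = EDBGHF/A/- → run E
t=7: L0/L1/L2 = EDBGHF/A/- → run E
t=8: L0/L1/L2 = DBGHF/A/- → run D
t=9: L0/L1/L2 = DBGHF/A/- → run D
t=10: L0/L1/L2 = BGHF/A/- → run B
t=11: L0/L1/L2 = BGHF/A/- → run B
t=12: L0/L1/L2 = BGHF/A/- → run B
t=13: L0/L1/L2 = GHF/A/- → run G
t=14: L0/L1/L2 = GHF/A/- → run G
t=15: L0/L1/L2 = GHF/A/- → run G
t=16: L0/L1/L2 = GHF/A/- → run G
t=17: L0/L1/L2 = HF/AG/- → run H
t=18: L0/L1/L2 = HF/AG/- → run H
t=19: L0/L1/L2 = HF/AG/- → run H
t=20: L0/L1/L2 = HF/AG/- → run H
t=21: L0/L1/L2 = F/AGH/- → run F
t=22: L0/L1/L2 = F/AGH/- → run F
t=23: L0/L1/L2 = F/AGH/- → run F
t=24: L0/L1/L2 = F/AGH/- → run F
t=25: L0/L1/L2 = -/AGHF/- → run A
t=26: L0/L1/L2 = -/AGHF/- → run A
t=27: L0/L1/L2 = -/AGHF/- → run A
t=28: L0/L1/L2 = -/GHF/- → run G
t=29: L0/L1/L2 = -/GHF/- → run G
t=30: L0/L1/L2 = -/HF/- → run H
t=31: L0/L1/L2 = -/HF/- → run H
t=32: L0/L1/L2 = -/F/- → run F
t=33: L0/L1/L2 = -/F/- → run F
t=34: L0/L1/L2 = -/F/- → run F
t=35: L0/L1/L2 = -/F/- → run F
t=36: (idle)
t=37: (idle)
t=38: (idle)
t=39: (idle)
t=40: (idle)

running at tick 7 = E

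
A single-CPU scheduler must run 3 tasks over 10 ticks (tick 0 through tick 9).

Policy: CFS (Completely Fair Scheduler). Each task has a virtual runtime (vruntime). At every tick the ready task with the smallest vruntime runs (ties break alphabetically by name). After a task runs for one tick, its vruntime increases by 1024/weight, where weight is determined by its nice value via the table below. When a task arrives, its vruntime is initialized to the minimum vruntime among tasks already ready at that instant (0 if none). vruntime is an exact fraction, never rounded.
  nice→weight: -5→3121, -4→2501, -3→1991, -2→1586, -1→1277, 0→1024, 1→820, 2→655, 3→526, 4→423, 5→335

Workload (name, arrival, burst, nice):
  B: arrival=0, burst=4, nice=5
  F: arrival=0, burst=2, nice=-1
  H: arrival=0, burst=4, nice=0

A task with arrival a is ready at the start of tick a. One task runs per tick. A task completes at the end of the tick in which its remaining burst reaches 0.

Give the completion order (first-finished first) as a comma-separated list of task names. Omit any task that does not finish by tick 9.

t=0: vr[B=0 F=0 H=0] → run B
t=1: vr[B=1024/335 F=0 H=0] → run F
t=2: vr[B=1024/335 F=1024/1277 H=0] → run H
t=3: vr[B=1024/335 F=1024/1277 H=1] → run F
t=4: vr[B=1024/335 H=1] → run H
t=5: vr[B=1024/335 H=2] → run H
t=6: vr[B=1024/335 H=3] → run H
t=7: vr[B=1024/335] → run B
t=8: vr[B=2048/335] → run B
t=9: vr[B=3072/335] → run B

completion order = F, H, B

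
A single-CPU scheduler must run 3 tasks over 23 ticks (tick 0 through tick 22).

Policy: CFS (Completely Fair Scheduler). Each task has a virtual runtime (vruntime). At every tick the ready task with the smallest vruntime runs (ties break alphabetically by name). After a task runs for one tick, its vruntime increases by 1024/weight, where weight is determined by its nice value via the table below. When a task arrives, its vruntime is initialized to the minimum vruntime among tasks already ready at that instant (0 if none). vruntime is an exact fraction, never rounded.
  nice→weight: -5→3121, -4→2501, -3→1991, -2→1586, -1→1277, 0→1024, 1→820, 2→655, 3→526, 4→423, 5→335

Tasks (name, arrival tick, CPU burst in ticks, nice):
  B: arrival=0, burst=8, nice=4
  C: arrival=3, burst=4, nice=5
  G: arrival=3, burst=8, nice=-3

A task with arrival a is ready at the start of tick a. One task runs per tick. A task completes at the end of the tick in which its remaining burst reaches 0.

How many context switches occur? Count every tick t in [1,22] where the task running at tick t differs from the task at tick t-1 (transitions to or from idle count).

t=0: vr[B=0] → run B
t=1: vr[B=1024/423] → run B
t=2: vr[B=2048/423] → run B
t=3: vr[B=1024/141 C=1024/141 G=1024/141] → run B
t=4: vr[B=4096/423 C=1024/141 G=1024/141] → run C
t=5: vr[B=4096/423 C=487424/47235 G=1024/141] → run G
t=6: vr[B=4096/423 C=487424/47235 G=2183168/280731] → run G
t=7: vr[B=4096/423 C=487424/47235 G=2327552/280731] → run G
t=8: vr[B=4096/423 C=487424/47235 G=2471936/280731] → run G
t=9: vr[B=4096/423 C=487424/47235 G=2616320/280731] → run G
t=10: vr[B=4096/423 C=487424/47235 G=2760704/280731] → run B
t=11: vr[B=5120/423 C=487424/47235 G=2760704/280731] → run G
t=12: vr[B=5120/423 C=487424/47235 G=2905088/280731] → run C
t=13: vr[B=5120/423 C=631808/47235 G=2905088/280731] → run G
t=14: vr[B=5120/423 C=631808/47235 G=3049472/280731] → run G
t=15: vr[B=5120/423 C=631808/47235] → run B
t=16: vr[B=2048/141 C=631808/47235] → run C
t=17: vr[B=2048/141 C=776192/47235] → run B
t=18: vr[B=7168/423 C=776192/47235] → run C
t=19: vr[B=7168/423] → run B
t=20: (idle)
t=21: (idle)
t=22: (idle)

context switches = 12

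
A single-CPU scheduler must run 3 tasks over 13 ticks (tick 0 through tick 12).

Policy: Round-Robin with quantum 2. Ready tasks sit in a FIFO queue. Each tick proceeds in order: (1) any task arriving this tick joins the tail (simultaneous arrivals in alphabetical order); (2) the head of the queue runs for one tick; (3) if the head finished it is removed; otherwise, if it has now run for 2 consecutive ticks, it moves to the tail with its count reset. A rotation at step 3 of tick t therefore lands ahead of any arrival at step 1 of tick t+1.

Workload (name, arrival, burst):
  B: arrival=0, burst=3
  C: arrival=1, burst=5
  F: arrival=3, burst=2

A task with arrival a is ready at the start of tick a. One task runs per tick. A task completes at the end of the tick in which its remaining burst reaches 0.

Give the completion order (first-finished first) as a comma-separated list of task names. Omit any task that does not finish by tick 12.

completion order = B, F, C

t=0: queue=[B] q_used=0 → run B
t=1: queue=[B,C] q_used=1 → run B
t=2: queue=[C,B] q_used=0 → run C
t=3: queue=[C,B,F] q_used=1 → run C
t=4: queue=[B,F,C] q_used=0 → run B
t=5: queue=[F,C] q_used=0 → run F
t=6: queue=[F,C] q_used=1 → run F
t=7: queue=[C] q_used=0 → run C
t=8: queue=[C] q_used=1 → run C
t=9: queue=[C] q_used=0 → run C
t=10: (idle)
t=11: (idle)
t=12: (idle)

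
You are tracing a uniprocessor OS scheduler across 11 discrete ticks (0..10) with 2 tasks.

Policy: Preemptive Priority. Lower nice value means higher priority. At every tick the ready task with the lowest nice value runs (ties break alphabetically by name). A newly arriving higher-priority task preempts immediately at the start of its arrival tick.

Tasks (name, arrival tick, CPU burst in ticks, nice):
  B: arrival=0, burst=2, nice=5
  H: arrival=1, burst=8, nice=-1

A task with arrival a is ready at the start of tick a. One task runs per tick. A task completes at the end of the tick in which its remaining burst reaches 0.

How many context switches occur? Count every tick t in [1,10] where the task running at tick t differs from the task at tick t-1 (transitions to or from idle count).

context switches = 3

t=0: ready={B} → run B
t=1: ready={B,H} → run H
t=2: ready={B,H} → run H
t=3: ready={B,H} → run H
t=4: ready={B,H} → run H
t=5: ready={B,H} → run H
t=6: ready={B,H} → run H
t=7: ready={B,H} → run H
t=8: ready={B,H} → run H
t=9: ready={B} → run B
t=10: (idle)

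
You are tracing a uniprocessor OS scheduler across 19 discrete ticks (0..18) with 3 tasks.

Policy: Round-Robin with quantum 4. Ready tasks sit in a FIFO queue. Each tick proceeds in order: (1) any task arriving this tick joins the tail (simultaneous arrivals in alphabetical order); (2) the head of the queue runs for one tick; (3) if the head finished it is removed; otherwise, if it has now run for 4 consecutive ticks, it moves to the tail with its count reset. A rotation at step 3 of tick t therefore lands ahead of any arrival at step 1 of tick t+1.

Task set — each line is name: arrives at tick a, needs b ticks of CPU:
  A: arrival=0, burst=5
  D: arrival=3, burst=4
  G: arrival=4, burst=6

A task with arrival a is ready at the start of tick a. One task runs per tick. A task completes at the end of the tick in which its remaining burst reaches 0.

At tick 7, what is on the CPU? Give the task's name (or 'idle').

running at tick 7 = D

t=0: queue=[A] q_used=0 → run A
t=1: queue=[A] q_used=1 → run A
t=2: queue=[A] q_used=2 → run A
t=3: queue=[A,D] q_used=3 → run A
t=4: queue=[D,A,G] q_used=0 → run D
t=5: queue=[D,A,G] q_used=1 → run D
t=6: queue=[D,A,G] q_used=2 → run D
t=7: queue=[D,A,G] q_used=3 → run D
t=8: queue=[A,G] q_used=0 → run A
t=9: queue=[G] q_used=0 → run G
t=10: queue=[G] q_used=1 → run G
t=11: queue=[G] q_used=2 → run G
t=12: queue=[G] q_used=3 → run G
t=13: queue=[G] q_used=0 → run G
t=14: queue=[G] q_used=1 → run G
t=15: (idle)
t=16: (idle)
t=17: (idle)
t=18: (idle)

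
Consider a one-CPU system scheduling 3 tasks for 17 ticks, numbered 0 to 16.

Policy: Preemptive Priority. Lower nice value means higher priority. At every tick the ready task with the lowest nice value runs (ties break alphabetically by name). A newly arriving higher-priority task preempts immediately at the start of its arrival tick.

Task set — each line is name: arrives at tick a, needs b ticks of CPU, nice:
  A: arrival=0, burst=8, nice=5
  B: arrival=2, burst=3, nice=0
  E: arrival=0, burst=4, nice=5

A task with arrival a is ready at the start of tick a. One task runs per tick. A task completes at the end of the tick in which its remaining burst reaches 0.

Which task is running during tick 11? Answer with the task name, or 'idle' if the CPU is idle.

t=0: ready={A,E} → run A
t=1: ready={A,E} → run A
t=2: ready={A,B,E} → run B
t=3: ready={A,B,E} → run B
t=4: ready={A,B,E} → run B
t=5: ready={A,E} → run A
t=6: ready={A,E} → run A
t=7: ready={A,E} → run A
t=8: ready={A,E} → run A
t=9: ready={A,E} → run A
t=10: ready={A,E} → run A
t=11: ready={E} → run E
t=12: ready={E} → run E
t=13: ready={E} → run E
t=14: ready={E} → run E
t=15: (idle)
t=16: (idle)

running at tick 11 = E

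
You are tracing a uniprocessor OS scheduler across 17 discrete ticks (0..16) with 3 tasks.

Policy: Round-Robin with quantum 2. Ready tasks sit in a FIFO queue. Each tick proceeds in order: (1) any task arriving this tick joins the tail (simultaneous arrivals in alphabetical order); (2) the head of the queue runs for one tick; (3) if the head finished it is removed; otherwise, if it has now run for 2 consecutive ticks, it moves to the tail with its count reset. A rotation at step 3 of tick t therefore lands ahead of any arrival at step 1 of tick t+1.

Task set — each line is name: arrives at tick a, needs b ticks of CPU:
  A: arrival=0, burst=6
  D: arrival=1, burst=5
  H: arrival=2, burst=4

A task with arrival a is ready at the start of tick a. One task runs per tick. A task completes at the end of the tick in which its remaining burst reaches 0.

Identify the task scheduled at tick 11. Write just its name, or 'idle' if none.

t=0: queue=[A] q_used=0 → run A
t=1: queue=[A,D] q_used=1 → run A
t=2: queue=[D,A,H] q_used=0 → run D
t=3: queue=[D,A,H] q_used=1 → run D
t=4: queue=[A,H,D] q_used=0 → run A
t=5: queue=[A,H,D] q_used=1 → run A
t=6: queue=[H,D,A] q_used=0 → run H
t=7: queue=[H,D,A] q_used=1 → run H
t=8: queue=[D,A,H] q_used=0 → run D
t=9: queue=[D,A,H] q_used=1 → run D
t=10: queue=[A,H,D] q_used=0 → run A
t=11: queue=[A,H,D] q_used=1 → run A
t=12: queue=[H,D] q_used=0 → run H
t=13: queue=[H,D] q_used=1 → run H
t=14: queue=[D] q_used=0 → run D
t=15: (idle)
t=16: (idle)

running at tick 11 = A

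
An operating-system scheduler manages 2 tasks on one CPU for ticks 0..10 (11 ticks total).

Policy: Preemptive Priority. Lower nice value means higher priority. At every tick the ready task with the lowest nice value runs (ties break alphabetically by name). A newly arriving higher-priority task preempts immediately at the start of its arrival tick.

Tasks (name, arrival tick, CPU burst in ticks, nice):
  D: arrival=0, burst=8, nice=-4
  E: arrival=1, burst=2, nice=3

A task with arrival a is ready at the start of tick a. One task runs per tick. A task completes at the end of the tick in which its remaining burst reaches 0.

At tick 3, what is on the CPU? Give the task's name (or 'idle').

t=0: ready={D} → run D
t=1: ready={D,E} → run D
t=2: ready={D,E} → run D
t=3: ready={D,E} → run D
t=4: ready={D,E} → run D
t=5: ready={D,E} → run D
t=6: ready={D,E} → run D
t=7: ready={D,E} → run D
t=8: ready={E} → run E
t=9: ready={E} → run E
t=10: (idle)

running at tick 3 = D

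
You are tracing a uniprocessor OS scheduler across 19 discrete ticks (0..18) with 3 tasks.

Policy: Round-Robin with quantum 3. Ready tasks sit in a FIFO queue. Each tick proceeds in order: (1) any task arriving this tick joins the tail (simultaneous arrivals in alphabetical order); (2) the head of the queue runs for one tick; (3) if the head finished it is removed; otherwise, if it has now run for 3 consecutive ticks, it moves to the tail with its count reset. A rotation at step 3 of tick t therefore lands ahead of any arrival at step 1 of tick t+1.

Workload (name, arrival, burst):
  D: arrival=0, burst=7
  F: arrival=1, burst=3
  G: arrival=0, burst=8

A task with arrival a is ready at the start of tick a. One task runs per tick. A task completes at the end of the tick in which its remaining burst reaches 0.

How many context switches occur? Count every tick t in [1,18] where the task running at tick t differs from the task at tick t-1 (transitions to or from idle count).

t=0: queue=[D,G] q_used=0 → run D
t=1: queue=[D,G,F] q_used=1 → run D
t=2: queue=[D,G,F] q_used=2 → run D
t=3: queue=[G,F,D] q_used=0 → run G
t=4: queue=[G,F,D] q_used=1 → run G
t=5: queue=[G,F,D] q_used=2 → run G
t=6: queue=[F,D,G] q_used=0 → run F
t=7: queue=[F,D,G] q_used=1 → run F
t=8: queue=[F,D,G] q_used=2 → run F
t=9: queue=[D,G] q_used=0 → run D
t=10: queue=[D,G] q_used=1 → run D
t=11: queue=[D,G] q_used=2 → run D
t=12: queue=[G,D] q_used=0 → run G
t=13: queue=[G,D] q_used=1 → run G
t=14: queue=[G,D] q_used=2 → run G
t=15: queue=[D,G] q_used=0 → run D
t=16: queue=[G] q_used=0 → run G
t=17: queue=[G] q_used=1 → run G
t=18: (idle)

context switches = 7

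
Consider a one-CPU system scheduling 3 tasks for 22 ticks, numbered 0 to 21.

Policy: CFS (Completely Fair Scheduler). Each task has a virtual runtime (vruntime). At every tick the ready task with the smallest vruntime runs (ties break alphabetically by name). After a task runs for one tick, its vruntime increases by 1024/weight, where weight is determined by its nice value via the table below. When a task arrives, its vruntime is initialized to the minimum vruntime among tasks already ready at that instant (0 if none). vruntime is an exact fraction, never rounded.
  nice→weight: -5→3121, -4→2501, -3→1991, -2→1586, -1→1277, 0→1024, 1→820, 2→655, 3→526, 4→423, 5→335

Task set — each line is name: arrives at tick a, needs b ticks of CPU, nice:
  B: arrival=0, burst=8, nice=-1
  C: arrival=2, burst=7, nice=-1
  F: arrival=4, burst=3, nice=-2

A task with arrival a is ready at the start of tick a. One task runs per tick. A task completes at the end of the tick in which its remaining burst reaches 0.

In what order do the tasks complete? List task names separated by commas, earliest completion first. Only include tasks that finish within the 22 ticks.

completion order = F, B, C

t=0: vr[B=0] → run B
t=1: vr[B=1024/1277] → run B
t=2: vr[B=2048/1277 C=2048/1277] → run B
t=3: vr[B=3072/1277 C=2048/1277] → run C
t=4: vr[B=3072/1277 C=3072/1277 F=3072/1277] → run B
t=5: vr[B=4096/1277 C=3072/1277 F=3072/1277] → run C
t=6: vr[B=4096/1277 C=4096/1277 F=3072/1277] → run F
t=7: vr[B=4096/1277 C=4096/1277 F=3089920/1012661] → run F
t=8: vr[B=4096/1277 C=4096/1277 F=3743744/1012661] → run B
t=9: vr[B=5120/1277 C=4096/1277 F=3743744/1012661] → run C
t=10: vr[B=5120/1277 C=5120/1277 F=3743744/1012661] → run F
t=11: vr[B=5120/1277 C=5120/1277] → run B
t=12: vr[B=6144/1277 C=5120/1277] → run C
t=13: vr[B=6144/1277 C=6144/1277] → run B
t=14: vr[B=7168/1277 C=6144/1277] → run C
t=15: vr[B=7168/1277 C=7168/1277] → run B
t=16: vr[C=7168/1277] → run C
t=17: vr[C=8192/1277] → run C
t=18: (idle)
t=19: (idle)
t=20: (idle)
t=21: (idle)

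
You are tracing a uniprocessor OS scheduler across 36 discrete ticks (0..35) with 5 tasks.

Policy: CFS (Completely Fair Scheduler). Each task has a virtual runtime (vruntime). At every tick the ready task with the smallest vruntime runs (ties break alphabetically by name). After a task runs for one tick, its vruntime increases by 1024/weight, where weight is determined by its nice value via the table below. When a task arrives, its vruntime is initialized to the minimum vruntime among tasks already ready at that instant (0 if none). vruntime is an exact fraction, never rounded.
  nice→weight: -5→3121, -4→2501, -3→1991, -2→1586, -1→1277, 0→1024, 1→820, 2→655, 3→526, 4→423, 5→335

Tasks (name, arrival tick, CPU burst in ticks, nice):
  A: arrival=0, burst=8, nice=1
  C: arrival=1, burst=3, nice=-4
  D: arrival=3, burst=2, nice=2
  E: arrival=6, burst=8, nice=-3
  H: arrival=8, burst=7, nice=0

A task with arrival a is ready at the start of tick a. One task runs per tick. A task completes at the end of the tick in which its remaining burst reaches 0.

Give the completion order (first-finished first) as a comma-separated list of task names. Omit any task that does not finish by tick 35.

completion order = C, D, E, A, H

t=0: vr[A=0] → run A
t=1: vr[A=256/205 C=256/205] → run A
t=2: vr[A=512/205 C=256/205] → run C
t=3: vr[A=512/205 C=20736/12505 D=20736/12505] → run C
t=4: vr[A=512/205 C=25856/12505 D=20736/12505] → run D
t=5: vr[A=512/205 C=25856/12505 D=1055488/327631] → run C
t=6: vr[A=512/205 D=1055488/327631 E=512/205] → run A
t=7: vr[A=768/205 D=1055488/327631 E=512/205] → run E
t=8: vr[A=768/205 D=1055488/327631 E=1229312/408155 H=1229312/408155] → run E
t=9: vr[A=768/205 D=1055488/327631 E=1439232/408155 H=1229312/408155] → run H
t=10: vr[A=768/205 D=1055488/327631 E=1439232/408155 H=1637467/408155] → run D
t=11: vr[A=768/205 E=1439232/408155 H=1637467/408155] → run E
t=12: vr[A=768/205 E=1649152/408155 H=1637467/408155] → run A
t=13: vr[A=1024/205 E=1649152/408155 H=1637467/408155] → run H
t=14: vr[A=1024/205 E=1649152/408155 H=2045622/408155] → run E
t=15: vr[A=1024/205 E=1859072/408155 H=2045622/408155] → run E
t=16: vr[A=1024/205 E=2068992/408155 H=2045622/408155] → run A
t=17: vr[A=256/41 E=2068992/408155 H=2045622/408155] → run H
t=18: vr[A=256/41 E=2068992/408155 H=2453777/408155] → run E
t=19: vr[A=256/41 E=2278912/408155 H=2453777/408155] → run E
t=20: vr[A=256/41 E=2488832/408155 H=2453777/408155] → run H
t=21: vr[A=256/41 E=2488832/408155 H=2861932/408155] → run E
t=22: vr[A=256/41 H=2861932/408155] → run A
t=23: vr[A=1536/205 H=2861932/408155] → run H
t=24: vr[A=1536/205 H=3270087/408155] → run A
t=25: vr[A=1792/205 H=3270087/408155] → run H
t=26: vr[A=1792/205 H=3678242/408155] → run A
t=27: vr[H=3678242/408155] → run H
t=28: (idle)
t=29: (idle)
t=30: (idle)
t=31: (idle)
t=32: (idle)
t=33: (idle)
t=34: (idle)
t=35: (idle)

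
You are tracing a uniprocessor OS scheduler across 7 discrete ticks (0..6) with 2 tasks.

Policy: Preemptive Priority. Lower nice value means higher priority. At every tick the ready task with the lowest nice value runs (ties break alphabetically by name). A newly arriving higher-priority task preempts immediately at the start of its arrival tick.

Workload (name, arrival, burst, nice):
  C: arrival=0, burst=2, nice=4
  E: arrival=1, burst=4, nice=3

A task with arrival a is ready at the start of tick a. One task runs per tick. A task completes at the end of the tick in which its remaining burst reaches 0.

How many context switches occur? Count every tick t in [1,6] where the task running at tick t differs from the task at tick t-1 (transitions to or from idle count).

t=0: ready={C} → run C
t=1: ready={C,E} → run E
t=2: ready={C,E} → run E
t=3: ready={C,E} → run E
t=4: ready={C,E} → run E
t=5: ready={C} → run C
t=6: (idle)

context switches = 3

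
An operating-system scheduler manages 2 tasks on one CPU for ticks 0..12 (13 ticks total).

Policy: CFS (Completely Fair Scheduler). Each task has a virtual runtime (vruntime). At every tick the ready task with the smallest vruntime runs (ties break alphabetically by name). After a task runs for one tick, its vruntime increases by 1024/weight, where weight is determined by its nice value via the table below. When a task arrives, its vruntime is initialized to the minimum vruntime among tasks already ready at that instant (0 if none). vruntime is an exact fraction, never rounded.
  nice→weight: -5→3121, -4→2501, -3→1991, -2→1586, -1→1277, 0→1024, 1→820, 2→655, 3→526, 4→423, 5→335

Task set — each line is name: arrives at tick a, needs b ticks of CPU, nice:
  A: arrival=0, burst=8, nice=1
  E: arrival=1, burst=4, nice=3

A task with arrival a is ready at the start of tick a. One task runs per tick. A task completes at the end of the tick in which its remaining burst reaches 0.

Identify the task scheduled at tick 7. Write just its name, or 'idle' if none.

t=0: vr[A=0] → run A
t=1: vr[A=256/205 E=256/205] → run A
t=2: vr[A=512/205 E=256/205] → run E
t=3: vr[A=512/205 E=172288/53915] → run A
t=4: vr[A=768/205 E=172288/53915] → run E
t=5: vr[A=768/205 E=277248/53915] → run A
t=6: vr[A=1024/205 E=277248/53915] → run A
t=7: vr[A=256/41 E=277248/53915] → run E
t=8: vr[A=256/41 E=382208/53915] → run A
t=9: vr[A=1536/205 E=382208/53915] → run E
t=10: vr[A=1536/205] → run A
t=11: vr[A=1792/205] → run A
t=12: (idle)

running at tick 7 = E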